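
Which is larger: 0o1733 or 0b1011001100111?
Convert 0o1733 (octal) → 1×512 + 7×64 + 3×8 + 3 = 987 (decimal)
Convert 0b1011001100111 (binary) → 4096 + 1024 + 512 + 64 + 32 + 4 + 2 + 1 = 5735 (decimal)
Compare 987 vs 5735: larger = 5735
5735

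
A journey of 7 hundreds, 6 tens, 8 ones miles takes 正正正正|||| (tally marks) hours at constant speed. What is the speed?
Convert 7 hundreds, 6 tens, 8 ones (place-value notation) → 7×100 + 6×10 + 8 = 768 (decimal)
Convert 正正正正|||| (tally marks) → 5 + 5 + 5 + 5 + 4 = 24 (decimal)
Compute 768 ÷ 24 = 32
32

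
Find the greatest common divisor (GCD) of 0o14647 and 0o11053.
Convert 0o14647 (octal) → 1×4096 + 4×512 + 6×64 + 4×8 + 7 = 6567 (decimal)
Convert 0o11053 (octal) → 1×4096 + 1×512 + 5×8 + 3 = 4651 (decimal)
Compute gcd(6567, 4651) = 1
1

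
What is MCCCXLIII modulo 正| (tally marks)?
Convert MCCCXLIII (Roman numeral) → 1000 + 100 + 100 + 100 + 40 + 1 + 1 + 1 = 1343 (decimal)
Convert 正| (tally marks) → 5 + 1 = 6 (decimal)
Compute 1343 mod 6 = 5
5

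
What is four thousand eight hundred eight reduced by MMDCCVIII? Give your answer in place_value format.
Convert four thousand eight hundred eight (English words) → 4×1000 + 8×100 + 8 = 4808 (decimal)
Convert MMDCCVIII (Roman numeral) → 1000 + 1000 + 500 + 100 + 100 + 5 + 1 + 1 + 1 = 2708 (decimal)
Compute 4808 - 2708 = 2100
Convert 2100 (decimal) → 2100 = 2×1000 + 1×100 → 2 thousands, 1 hundred (place-value notation)
2 thousands, 1 hundred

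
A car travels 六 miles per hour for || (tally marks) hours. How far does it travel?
Convert 六 (Chinese numeral) → 6 (decimal)
Convert || (tally marks) → 2 (decimal)
Compute 6 × 2 = 12
12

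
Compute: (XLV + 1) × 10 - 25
Convert XLV (Roman numeral) → 40 + 5 = 45 (decimal)
Expression in decimal: (45 + 1) × 10 - 25
Parentheses first: 45 + 1 = 46
Multiply: 46 × 10 = 460
Subtract: 460 - 25 = 435
435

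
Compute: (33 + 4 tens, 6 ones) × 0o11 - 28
Convert 4 tens, 6 ones (place-value notation) → 4×10 + 6 = 46 (decimal)
Convert 0o11 (octal) → 1×8 + 1 = 9 (decimal)
Expression in decimal: (33 + 46) × 9 - 28
Parentheses first: 33 + 46 = 79
Multiply: 79 × 9 = 711
Subtract: 711 - 28 = 683
683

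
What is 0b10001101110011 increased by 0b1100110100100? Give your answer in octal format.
Convert 0b10001101110011 (binary) → 8192 + 512 + 256 + 64 + 32 + 16 + 2 + 1 = 9075 (decimal)
Convert 0b1100110100100 (binary) → 4096 + 2048 + 256 + 128 + 32 + 4 = 6564 (decimal)
Compute 9075 + 6564 = 15639
Convert 15639 (decimal) → 15639 = 3×4096 + 6×512 + 4×64 + 2×8 + 7 → 0o36427 (octal)
0o36427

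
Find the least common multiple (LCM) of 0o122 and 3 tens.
Convert 0o122 (octal) → 1×64 + 2×8 + 2 = 82 (decimal)
Convert 3 tens (place-value notation) → 3×10 = 30 (decimal)
Compute lcm(82, 30) = 1230
1230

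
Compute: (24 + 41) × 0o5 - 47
Convert 0o5 (octal) → 5 (decimal)
Expression in decimal: (24 + 41) × 5 - 47
Parentheses first: 24 + 41 = 65
Multiply: 65 × 5 = 325
Subtract: 325 - 47 = 278
278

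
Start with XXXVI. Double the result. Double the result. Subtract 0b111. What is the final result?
Convert XXXVI (Roman numeral) → 10 + 10 + 10 + 5 + 1 = 36 (decimal)
Start: 36
36 × 2 = 72
72 × 2 = 144
Convert 0b111 (binary) → 4 + 2 + 1 = 7 (decimal)
144 - 7 = 137
137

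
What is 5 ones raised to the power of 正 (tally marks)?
Convert 5 ones (place-value notation) → 5 (decimal)
Convert 正 (tally marks) → 5 (decimal)
Compute 5 ^ 5 = 3125
3125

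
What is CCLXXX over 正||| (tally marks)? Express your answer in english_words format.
Convert CCLXXX (Roman numeral) → 100 + 100 + 50 + 10 + 10 + 10 = 280 (decimal)
Convert 正||| (tally marks) → 5 + 3 = 8 (decimal)
Compute 280 ÷ 8 = 35
Convert 35 (decimal) → thirty-five (English words)
thirty-five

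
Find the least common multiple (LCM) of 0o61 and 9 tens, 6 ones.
Convert 0o61 (octal) → 6×8 + 1 = 49 (decimal)
Convert 9 tens, 6 ones (place-value notation) → 9×10 + 6 = 96 (decimal)
Compute lcm(49, 96) = 4704
4704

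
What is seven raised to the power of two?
Convert seven (English words) → 7 (decimal)
Convert two (English words) → 2 (decimal)
Compute 7 ^ 2 = 49
49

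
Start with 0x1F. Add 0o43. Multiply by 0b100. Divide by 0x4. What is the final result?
Convert 0x1F (hexadecimal) → 1×16 + 15 = 31 (decimal)
Start: 31
Convert 0o43 (octal) → 4×8 + 3 = 35 (decimal)
31 + 35 = 66
Convert 0b100 (binary) → 4 (decimal)
66 × 4 = 264
Convert 0x4 (hexadecimal) → 4 (decimal)
264 ÷ 4 = 66
66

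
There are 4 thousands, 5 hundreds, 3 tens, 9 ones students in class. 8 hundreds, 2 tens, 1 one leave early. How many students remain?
Convert 4 thousands, 5 hundreds, 3 tens, 9 ones (place-value notation) → 4×1000 + 5×100 + 3×10 + 9 = 4539 (decimal)
Convert 8 hundreds, 2 tens, 1 one (place-value notation) → 8×100 + 2×10 + 1 = 821 (decimal)
Compute 4539 - 821 = 3718
3718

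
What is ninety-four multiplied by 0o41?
Convert ninety-four (English words) → 94 (decimal)
Convert 0o41 (octal) → 4×8 + 1 = 33 (decimal)
Compute 94 × 33 = 3102
3102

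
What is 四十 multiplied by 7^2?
Convert 四十 (Chinese numeral) → 4×10 = 40 (decimal)
Convert 7^2 (power) → 49 (decimal)
Compute 40 × 49 = 1960
1960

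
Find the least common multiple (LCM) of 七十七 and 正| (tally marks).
Convert 七十七 (Chinese numeral) → 7×10 + 7 = 77 (decimal)
Convert 正| (tally marks) → 5 + 1 = 6 (decimal)
Compute lcm(77, 6) = 462
462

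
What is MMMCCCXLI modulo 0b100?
Convert MMMCCCXLI (Roman numeral) → 1000 + 1000 + 1000 + 100 + 100 + 100 + 40 + 1 = 3341 (decimal)
Convert 0b100 (binary) → 4 (decimal)
Compute 3341 mod 4 = 1
1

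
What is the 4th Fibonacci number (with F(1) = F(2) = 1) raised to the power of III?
Convert the 4th Fibonacci number (with F(1) = F(2) = 1) (Fibonacci index) → 1, 1, 2, 3 → 3 (decimal)
Convert III (Roman numeral) → 1 + 1 + 1 = 3 (decimal)
Compute 3 ^ 3 = 27
27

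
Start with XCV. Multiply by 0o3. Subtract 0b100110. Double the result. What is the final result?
Convert XCV (Roman numeral) → 90 + 5 = 95 (decimal)
Start: 95
Convert 0o3 (octal) → 3 (decimal)
95 × 3 = 285
Convert 0b100110 (binary) → 32 + 4 + 2 = 38 (decimal)
285 - 38 = 247
247 × 2 = 494
494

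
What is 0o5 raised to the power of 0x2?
Convert 0o5 (octal) → 5 (decimal)
Convert 0x2 (hexadecimal) → 2 (decimal)
Compute 5 ^ 2 = 25
25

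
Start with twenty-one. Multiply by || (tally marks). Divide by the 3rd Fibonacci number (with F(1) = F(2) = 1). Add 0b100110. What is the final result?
Convert twenty-one (English words) → 21 (decimal)
Start: 21
Convert || (tally marks) → 2 (decimal)
21 × 2 = 42
Convert the 3rd Fibonacci number (with F(1) = F(2) = 1) (Fibonacci index) → 1, 1, 2 → 2 (decimal)
42 ÷ 2 = 21
Convert 0b100110 (binary) → 32 + 4 + 2 = 38 (decimal)
21 + 38 = 59
59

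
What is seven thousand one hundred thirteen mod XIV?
Convert seven thousand one hundred thirteen (English words) → 7×1000 + 1×100 + 13 = 7113 (decimal)
Convert XIV (Roman numeral) → 10 + 4 = 14 (decimal)
Compute 7113 mod 14 = 1
1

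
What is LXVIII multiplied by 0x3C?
Convert LXVIII (Roman numeral) → 50 + 10 + 5 + 1 + 1 + 1 = 68 (decimal)
Convert 0x3C (hexadecimal) → 3×16 + 12 = 60 (decimal)
Compute 68 × 60 = 4080
4080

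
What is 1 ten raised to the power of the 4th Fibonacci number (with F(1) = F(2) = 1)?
Convert 1 ten (place-value notation) → 1×10 = 10 (decimal)
Convert the 4th Fibonacci number (with F(1) = F(2) = 1) (Fibonacci index) → 1, 1, 2, 3 → 3 (decimal)
Compute 10 ^ 3 = 1000
1000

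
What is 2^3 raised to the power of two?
Convert 2^3 (power) → 8 (decimal)
Convert two (English words) → 2 (decimal)
Compute 8 ^ 2 = 64
64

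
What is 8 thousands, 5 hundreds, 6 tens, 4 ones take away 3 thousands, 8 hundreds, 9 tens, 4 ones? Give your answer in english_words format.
Convert 8 thousands, 5 hundreds, 6 tens, 4 ones (place-value notation) → 8×1000 + 5×100 + 6×10 + 4 = 8564 (decimal)
Convert 3 thousands, 8 hundreds, 9 tens, 4 ones (place-value notation) → 3×1000 + 8×100 + 9×10 + 4 = 3894 (decimal)
Compute 8564 - 3894 = 4670
Convert 4670 (decimal) → 4670 = 4×1000 + 6×100 + 70 → four thousand six hundred seventy (English words)
four thousand six hundred seventy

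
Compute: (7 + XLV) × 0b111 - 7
Convert XLV (Roman numeral) → 40 + 5 = 45 (decimal)
Convert 0b111 (binary) → 4 + 2 + 1 = 7 (decimal)
Expression in decimal: (7 + 45) × 7 - 7
Parentheses first: 7 + 45 = 52
Multiply: 52 × 7 = 364
Subtract: 364 - 7 = 357
357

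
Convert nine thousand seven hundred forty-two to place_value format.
Convert nine thousand seven hundred forty-two (English words) → 9×1000 + 7×100 + 42 = 9742 (decimal)
Convert 9742 (decimal) → 9742 = 9×1000 + 7×100 + 4×10 + 2 → 9 thousands, 7 hundreds, 4 tens, 2 ones (place-value notation)
9 thousands, 7 hundreds, 4 tens, 2 ones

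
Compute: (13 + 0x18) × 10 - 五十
Convert 0x18 (hexadecimal) → 1×16 + 8 = 24 (decimal)
Convert 五十 (Chinese numeral) → 5×10 = 50 (decimal)
Expression in decimal: (13 + 24) × 10 - 50
Parentheses first: 13 + 24 = 37
Multiply: 37 × 10 = 370
Subtract: 370 - 50 = 320
320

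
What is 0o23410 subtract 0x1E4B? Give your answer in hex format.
Convert 0o23410 (octal) → 2×4096 + 3×512 + 4×64 + 1×8 = 9992 (decimal)
Convert 0x1E4B (hexadecimal) → 1×4096 + 14×256 + 4×16 + 11 = 7755 (decimal)
Compute 9992 - 7755 = 2237
Convert 2237 (decimal) → 2237 = 8×256 + 11×16 + 13 → 0x8BD (hexadecimal)
0x8BD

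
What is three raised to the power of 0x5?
Convert three (English words) → 3 (decimal)
Convert 0x5 (hexadecimal) → 5 (decimal)
Compute 3 ^ 5 = 243
243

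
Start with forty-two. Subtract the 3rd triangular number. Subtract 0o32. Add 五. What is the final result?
Convert forty-two (English words) → 42 (decimal)
Start: 42
Convert the 3rd triangular number (triangular index) → 3×4/2 = 6 (decimal)
42 - 6 = 36
Convert 0o32 (octal) → 3×8 + 2 = 26 (decimal)
36 - 26 = 10
Convert 五 (Chinese numeral) → 5 (decimal)
10 + 5 = 15
15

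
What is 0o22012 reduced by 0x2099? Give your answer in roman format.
Convert 0o22012 (octal) → 2×4096 + 2×512 + 1×8 + 2 = 9226 (decimal)
Convert 0x2099 (hexadecimal) → 2×4096 + 9×16 + 9 = 8345 (decimal)
Compute 9226 - 8345 = 881
Convert 881 (decimal) → 881 = 500 + 100 + 100 + 100 + 50 + 10 + 10 + 10 + 1 → DCCCLXXXI (Roman numeral)
DCCCLXXXI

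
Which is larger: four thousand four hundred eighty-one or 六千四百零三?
Convert four thousand four hundred eighty-one (English words) → 4×1000 + 4×100 + 81 = 4481 (decimal)
Convert 六千四百零三 (Chinese numeral) → 6×1000 + 4×100 + 3 = 6403 (decimal)
Compare 4481 vs 6403: larger = 6403
6403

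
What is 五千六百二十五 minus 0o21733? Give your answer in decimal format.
Convert 五千六百二十五 (Chinese numeral) → 5×1000 + 6×100 + 2×10 + 5 = 5625 (decimal)
Convert 0o21733 (octal) → 2×4096 + 1×512 + 7×64 + 3×8 + 3 = 9179 (decimal)
Compute 5625 - 9179 = -3554
-3554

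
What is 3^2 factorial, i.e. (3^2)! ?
Convert 3^2 (power) → 9 (decimal)
Compute 9! = 362880
362880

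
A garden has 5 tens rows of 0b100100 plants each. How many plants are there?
Convert 0b100100 (binary) → 32 + 4 = 36 (decimal)
Convert 5 tens (place-value notation) → 5×10 = 50 (decimal)
Compute 36 × 50 = 1800
1800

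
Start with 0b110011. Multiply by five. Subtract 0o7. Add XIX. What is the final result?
Convert 0b110011 (binary) → 32 + 16 + 2 + 1 = 51 (decimal)
Start: 51
Convert five (English words) → 5 (decimal)
51 × 5 = 255
Convert 0o7 (octal) → 7 (decimal)
255 - 7 = 248
Convert XIX (Roman numeral) → 10 + 9 = 19 (decimal)
248 + 19 = 267
267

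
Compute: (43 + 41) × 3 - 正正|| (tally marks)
Convert 正正|| (tally marks) → 5 + 5 + 2 = 12 (decimal)
Expression in decimal: (43 + 41) × 3 - 12
Parentheses first: 43 + 41 = 84
Multiply: 84 × 3 = 252
Subtract: 252 - 12 = 240
240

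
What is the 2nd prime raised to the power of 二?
Convert the 2nd prime (prime index) → 3 (decimal)
Convert 二 (Chinese numeral) → 2 (decimal)
Compute 3 ^ 2 = 9
9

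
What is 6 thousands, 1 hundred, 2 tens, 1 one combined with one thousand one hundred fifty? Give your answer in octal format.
Convert 6 thousands, 1 hundred, 2 tens, 1 one (place-value notation) → 6×1000 + 1×100 + 2×10 + 1 = 6121 (decimal)
Convert one thousand one hundred fifty (English words) → 1×1000 + 1×100 + 50 = 1150 (decimal)
Compute 6121 + 1150 = 7271
Convert 7271 (decimal) → 7271 = 1×4096 + 6×512 + 1×64 + 4×8 + 7 → 0o16147 (octal)
0o16147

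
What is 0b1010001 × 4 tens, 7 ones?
Convert 0b1010001 (binary) → 64 + 16 + 1 = 81 (decimal)
Convert 4 tens, 7 ones (place-value notation) → 4×10 + 7 = 47 (decimal)
Compute 81 × 47 = 3807
3807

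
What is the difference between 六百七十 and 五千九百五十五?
Convert 六百七十 (Chinese numeral) → 6×100 + 7×10 = 670 (decimal)
Convert 五千九百五十五 (Chinese numeral) → 5×1000 + 9×100 + 5×10 + 5 = 5955 (decimal)
Difference: |670 - 5955| = 5285
5285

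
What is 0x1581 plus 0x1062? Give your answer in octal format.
Convert 0x1581 (hexadecimal) → 1×4096 + 5×256 + 8×16 + 1 = 5505 (decimal)
Convert 0x1062 (hexadecimal) → 1×4096 + 6×16 + 2 = 4194 (decimal)
Compute 5505 + 4194 = 9699
Convert 9699 (decimal) → 9699 = 2×4096 + 2×512 + 7×64 + 4×8 + 3 → 0o22743 (octal)
0o22743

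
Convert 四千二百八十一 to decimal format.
Convert 四千二百八十一 (Chinese numeral) → 4×1000 + 2×100 + 8×10 + 1 = 4281 (decimal)
4281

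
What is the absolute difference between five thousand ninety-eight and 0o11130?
Convert five thousand ninety-eight (English words) → 5×1000 + 98 = 5098 (decimal)
Convert 0o11130 (octal) → 1×4096 + 1×512 + 1×64 + 3×8 = 4696 (decimal)
Compute |5098 - 4696| = 402
402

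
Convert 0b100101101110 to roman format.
Convert 0b100101101110 (binary) → 2048 + 256 + 64 + 32 + 8 + 4 + 2 = 2414 (decimal)
Convert 2414 (decimal) → 2414 = 1000 + 1000 + 400 + 10 + 4 → MMCDXIV (Roman numeral)
MMCDXIV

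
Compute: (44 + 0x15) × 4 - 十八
Convert 0x15 (hexadecimal) → 1×16 + 5 = 21 (decimal)
Convert 十八 (Chinese numeral) → 1×10 + 8 = 18 (decimal)
Expression in decimal: (44 + 21) × 4 - 18
Parentheses first: 44 + 21 = 65
Multiply: 65 × 4 = 260
Subtract: 260 - 18 = 242
242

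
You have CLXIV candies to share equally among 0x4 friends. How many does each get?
Convert CLXIV (Roman numeral) → 100 + 50 + 10 + 4 = 164 (decimal)
Convert 0x4 (hexadecimal) → 4 (decimal)
Compute 164 ÷ 4 = 41
41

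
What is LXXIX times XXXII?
Convert LXXIX (Roman numeral) → 50 + 10 + 10 + 9 = 79 (decimal)
Convert XXXII (Roman numeral) → 10 + 10 + 10 + 1 + 1 = 32 (decimal)
Compute 79 × 32 = 2528
2528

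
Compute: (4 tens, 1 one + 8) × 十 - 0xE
Convert 4 tens, 1 one (place-value notation) → 4×10 + 1 = 41 (decimal)
Convert 十 (Chinese numeral) → 1×10 = 10 (decimal)
Convert 0xE (hexadecimal) → 14 (decimal)
Expression in decimal: (41 + 8) × 10 - 14
Parentheses first: 41 + 8 = 49
Multiply: 49 × 10 = 490
Subtract: 490 - 14 = 476
476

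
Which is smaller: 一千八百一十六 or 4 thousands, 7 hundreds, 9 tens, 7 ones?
Convert 一千八百一十六 (Chinese numeral) → 1×1000 + 8×100 + 1×10 + 6 = 1816 (decimal)
Convert 4 thousands, 7 hundreds, 9 tens, 7 ones (place-value notation) → 4×1000 + 7×100 + 9×10 + 7 = 4797 (decimal)
Compare 1816 vs 4797: smaller = 1816
1816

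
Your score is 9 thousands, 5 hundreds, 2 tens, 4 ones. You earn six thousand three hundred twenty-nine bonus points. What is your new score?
Convert 9 thousands, 5 hundreds, 2 tens, 4 ones (place-value notation) → 9×1000 + 5×100 + 2×10 + 4 = 9524 (decimal)
Convert six thousand three hundred twenty-nine (English words) → 6×1000 + 3×100 + 29 = 6329 (decimal)
Compute 9524 + 6329 = 15853
15853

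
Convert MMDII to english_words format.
Convert MMDII (Roman numeral) → 1000 + 1000 + 500 + 1 + 1 = 2502 (decimal)
Convert 2502 (decimal) → 2502 = 2×1000 + 5×100 + 2 → two thousand five hundred two (English words)
two thousand five hundred two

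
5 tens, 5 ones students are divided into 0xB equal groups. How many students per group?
Convert 5 tens, 5 ones (place-value notation) → 5×10 + 5 = 55 (decimal)
Convert 0xB (hexadecimal) → 11 (decimal)
Compute 55 ÷ 11 = 5
5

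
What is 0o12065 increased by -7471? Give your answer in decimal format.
Convert 0o12065 (octal) → 1×4096 + 2×512 + 6×8 + 5 = 5173 (decimal)
Compute 5173 + -7471 = -2298
-2298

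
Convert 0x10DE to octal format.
Convert 0x10DE (hexadecimal) → 1×4096 + 13×16 + 14 = 4318 (decimal)
Convert 4318 (decimal) → 4318 = 1×4096 + 3×64 + 3×8 + 6 → 0o10336 (octal)
0o10336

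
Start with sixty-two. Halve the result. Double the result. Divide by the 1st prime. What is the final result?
Convert sixty-two (English words) → 62 (decimal)
Start: 62
62 ÷ 2 = 31
31 × 2 = 62
Convert the 1st prime (prime index) → 2 (decimal)
62 ÷ 2 = 31
31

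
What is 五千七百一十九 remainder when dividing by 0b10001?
Convert 五千七百一十九 (Chinese numeral) → 5×1000 + 7×100 + 1×10 + 9 = 5719 (decimal)
Convert 0b10001 (binary) → 16 + 1 = 17 (decimal)
Compute 5719 mod 17 = 7
7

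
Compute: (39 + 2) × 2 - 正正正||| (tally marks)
Convert 正正正||| (tally marks) → 5 + 5 + 5 + 3 = 18 (decimal)
Expression in decimal: (39 + 2) × 2 - 18
Parentheses first: 39 + 2 = 41
Multiply: 41 × 2 = 82
Subtract: 82 - 18 = 64
64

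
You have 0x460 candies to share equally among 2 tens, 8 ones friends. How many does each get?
Convert 0x460 (hexadecimal) → 4×256 + 6×16 = 1120 (decimal)
Convert 2 tens, 8 ones (place-value notation) → 2×10 + 8 = 28 (decimal)
Compute 1120 ÷ 28 = 40
40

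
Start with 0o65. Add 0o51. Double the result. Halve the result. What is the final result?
Convert 0o65 (octal) → 6×8 + 5 = 53 (decimal)
Start: 53
Convert 0o51 (octal) → 5×8 + 1 = 41 (decimal)
53 + 41 = 94
94 × 2 = 188
188 ÷ 2 = 94
94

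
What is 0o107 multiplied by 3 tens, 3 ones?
Convert 0o107 (octal) → 1×64 + 7 = 71 (decimal)
Convert 3 tens, 3 ones (place-value notation) → 3×10 + 3 = 33 (decimal)
Compute 71 × 33 = 2343
2343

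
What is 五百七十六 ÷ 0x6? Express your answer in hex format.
Convert 五百七十六 (Chinese numeral) → 5×100 + 7×10 + 6 = 576 (decimal)
Convert 0x6 (hexadecimal) → 6 (decimal)
Compute 576 ÷ 6 = 96
Convert 96 (decimal) → 96 = 6×16 → 0x60 (hexadecimal)
0x60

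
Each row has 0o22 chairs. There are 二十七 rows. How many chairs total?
Convert 0o22 (octal) → 2×8 + 2 = 18 (decimal)
Convert 二十七 (Chinese numeral) → 2×10 + 7 = 27 (decimal)
Compute 18 × 27 = 486
486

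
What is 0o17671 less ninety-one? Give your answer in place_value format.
Convert 0o17671 (octal) → 1×4096 + 7×512 + 6×64 + 7×8 + 1 = 8121 (decimal)
Convert ninety-one (English words) → 91 (decimal)
Compute 8121 - 91 = 8030
Convert 8030 (decimal) → 8030 = 8×1000 + 3×10 → 8 thousands, 3 tens (place-value notation)
8 thousands, 3 tens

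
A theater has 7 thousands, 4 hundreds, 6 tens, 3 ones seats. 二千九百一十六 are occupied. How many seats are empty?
Convert 7 thousands, 4 hundreds, 6 tens, 3 ones (place-value notation) → 7×1000 + 4×100 + 6×10 + 3 = 7463 (decimal)
Convert 二千九百一十六 (Chinese numeral) → 2×1000 + 9×100 + 1×10 + 6 = 2916 (decimal)
Compute 7463 - 2916 = 4547
4547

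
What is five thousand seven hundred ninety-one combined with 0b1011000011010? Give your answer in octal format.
Convert five thousand seven hundred ninety-one (English words) → 5×1000 + 7×100 + 91 = 5791 (decimal)
Convert 0b1011000011010 (binary) → 4096 + 1024 + 512 + 16 + 8 + 2 = 5658 (decimal)
Compute 5791 + 5658 = 11449
Convert 11449 (decimal) → 11449 = 2×4096 + 6×512 + 2×64 + 7×8 + 1 → 0o26271 (octal)
0o26271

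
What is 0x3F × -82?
Convert 0x3F (hexadecimal) → 3×16 + 15 = 63 (decimal)
Compute 63 × -82 = -5166
-5166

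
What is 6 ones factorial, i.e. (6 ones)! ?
Convert 6 ones (place-value notation) → 6 (decimal)
Compute 6! = 720
720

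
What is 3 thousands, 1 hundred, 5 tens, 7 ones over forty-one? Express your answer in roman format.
Convert 3 thousands, 1 hundred, 5 tens, 7 ones (place-value notation) → 3×1000 + 1×100 + 5×10 + 7 = 3157 (decimal)
Convert forty-one (English words) → 41 (decimal)
Compute 3157 ÷ 41 = 77
Convert 77 (decimal) → 77 = 50 + 10 + 10 + 5 + 1 + 1 → LXXVII (Roman numeral)
LXXVII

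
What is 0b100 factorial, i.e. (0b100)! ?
Convert 0b100 (binary) → 4 (decimal)
Compute 4! = 24
24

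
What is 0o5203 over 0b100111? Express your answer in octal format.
Convert 0o5203 (octal) → 5×512 + 2×64 + 3 = 2691 (decimal)
Convert 0b100111 (binary) → 32 + 4 + 2 + 1 = 39 (decimal)
Compute 2691 ÷ 39 = 69
Convert 69 (decimal) → 69 = 1×64 + 5 → 0o105 (octal)
0o105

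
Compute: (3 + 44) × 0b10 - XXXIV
Convert 0b10 (binary) → 2 (decimal)
Convert XXXIV (Roman numeral) → 10 + 10 + 10 + 4 = 34 (decimal)
Expression in decimal: (3 + 44) × 2 - 34
Parentheses first: 3 + 44 = 47
Multiply: 47 × 2 = 94
Subtract: 94 - 34 = 60
60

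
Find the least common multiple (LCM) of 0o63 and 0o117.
Convert 0o63 (octal) → 6×8 + 3 = 51 (decimal)
Convert 0o117 (octal) → 1×64 + 1×8 + 7 = 79 (decimal)
Compute lcm(51, 79) = 4029
4029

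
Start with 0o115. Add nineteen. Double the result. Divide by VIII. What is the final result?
Convert 0o115 (octal) → 1×64 + 1×8 + 5 = 77 (decimal)
Start: 77
Convert nineteen (English words) → 19 (decimal)
77 + 19 = 96
96 × 2 = 192
Convert VIII (Roman numeral) → 5 + 1 + 1 + 1 = 8 (decimal)
192 ÷ 8 = 24
24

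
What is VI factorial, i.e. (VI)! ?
Convert VI (Roman numeral) → 5 + 1 = 6 (decimal)
Compute 6! = 720
720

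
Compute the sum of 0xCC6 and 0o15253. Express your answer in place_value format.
Convert 0xCC6 (hexadecimal) → 12×256 + 12×16 + 6 = 3270 (decimal)
Convert 0o15253 (octal) → 1×4096 + 5×512 + 2×64 + 5×8 + 3 = 6827 (decimal)
Compute 3270 + 6827 = 10097
Convert 10097 (decimal) → 10097 = 10×1000 + 9×10 + 7 → 10 thousands, 9 tens, 7 ones (place-value notation)
10 thousands, 9 tens, 7 ones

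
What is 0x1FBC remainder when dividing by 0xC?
Convert 0x1FBC (hexadecimal) → 1×4096 + 15×256 + 11×16 + 12 = 8124 (decimal)
Convert 0xC (hexadecimal) → 12 (decimal)
Compute 8124 mod 12 = 0
0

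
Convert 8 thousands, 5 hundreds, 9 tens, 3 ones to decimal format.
Convert 8 thousands, 5 hundreds, 9 tens, 3 ones (place-value notation) → 8×1000 + 5×100 + 9×10 + 3 = 8593 (decimal)
8593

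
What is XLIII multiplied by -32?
Convert XLIII (Roman numeral) → 40 + 1 + 1 + 1 = 43 (decimal)
Compute 43 × -32 = -1376
-1376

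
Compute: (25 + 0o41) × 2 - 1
Convert 0o41 (octal) → 4×8 + 1 = 33 (decimal)
Expression in decimal: (25 + 33) × 2 - 1
Parentheses first: 25 + 33 = 58
Multiply: 58 × 2 = 116
Subtract: 116 - 1 = 115
115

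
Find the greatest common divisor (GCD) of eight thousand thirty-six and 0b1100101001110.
Convert eight thousand thirty-six (English words) → 8×1000 + 36 = 8036 (decimal)
Convert 0b1100101001110 (binary) → 4096 + 2048 + 256 + 64 + 8 + 4 + 2 = 6478 (decimal)
Compute gcd(8036, 6478) = 82
82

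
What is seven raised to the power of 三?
Convert seven (English words) → 7 (decimal)
Convert 三 (Chinese numeral) → 3 (decimal)
Compute 7 ^ 3 = 343
343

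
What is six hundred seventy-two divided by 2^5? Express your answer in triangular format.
Convert six hundred seventy-two (English words) → 6×100 + 72 = 672 (decimal)
Convert 2^5 (power) → 32 (decimal)
Compute 672 ÷ 32 = 21
Convert 21 (decimal) → 21 = 6×7/2 → the 6th triangular number (triangular index)
the 6th triangular number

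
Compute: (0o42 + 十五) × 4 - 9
Convert 0o42 (octal) → 4×8 + 2 = 34 (decimal)
Convert 十五 (Chinese numeral) → 1×10 + 5 = 15 (decimal)
Expression in decimal: (34 + 15) × 4 - 9
Parentheses first: 34 + 15 = 49
Multiply: 49 × 4 = 196
Subtract: 196 - 9 = 187
187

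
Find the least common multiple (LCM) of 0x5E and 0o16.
Convert 0x5E (hexadecimal) → 5×16 + 14 = 94 (decimal)
Convert 0o16 (octal) → 1×8 + 6 = 14 (decimal)
Compute lcm(94, 14) = 658
658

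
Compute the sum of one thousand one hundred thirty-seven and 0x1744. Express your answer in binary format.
Convert one thousand one hundred thirty-seven (English words) → 1×1000 + 1×100 + 37 = 1137 (decimal)
Convert 0x1744 (hexadecimal) → 1×4096 + 7×256 + 4×16 + 4 = 5956 (decimal)
Compute 1137 + 5956 = 7093
Convert 7093 (decimal) → 7093 = 4096 + 2048 + 512 + 256 + 128 + 32 + 16 + 4 + 1 → 0b1101110110101 (binary)
0b1101110110101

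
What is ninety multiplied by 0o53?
Convert ninety (English words) → 90 (decimal)
Convert 0o53 (octal) → 5×8 + 3 = 43 (decimal)
Compute 90 × 43 = 3870
3870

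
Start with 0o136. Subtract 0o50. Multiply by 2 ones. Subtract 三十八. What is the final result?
Convert 0o136 (octal) → 1×64 + 3×8 + 6 = 94 (decimal)
Start: 94
Convert 0o50 (octal) → 5×8 = 40 (decimal)
94 - 40 = 54
Convert 2 ones (place-value notation) → 2 (decimal)
54 × 2 = 108
Convert 三十八 (Chinese numeral) → 3×10 + 8 = 38 (decimal)
108 - 38 = 70
70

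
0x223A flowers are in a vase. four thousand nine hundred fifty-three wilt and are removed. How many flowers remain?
Convert 0x223A (hexadecimal) → 2×4096 + 2×256 + 3×16 + 10 = 8762 (decimal)
Convert four thousand nine hundred fifty-three (English words) → 4×1000 + 9×100 + 53 = 4953 (decimal)
Compute 8762 - 4953 = 3809
3809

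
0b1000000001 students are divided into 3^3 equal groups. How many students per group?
Convert 0b1000000001 (binary) → 512 + 1 = 513 (decimal)
Convert 3^3 (power) → 27 (decimal)
Compute 513 ÷ 27 = 19
19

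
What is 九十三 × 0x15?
Convert 九十三 (Chinese numeral) → 9×10 + 3 = 93 (decimal)
Convert 0x15 (hexadecimal) → 1×16 + 5 = 21 (decimal)
Compute 93 × 21 = 1953
1953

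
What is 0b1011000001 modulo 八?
Convert 0b1011000001 (binary) → 512 + 128 + 64 + 1 = 705 (decimal)
Convert 八 (Chinese numeral) → 8 (decimal)
Compute 705 mod 8 = 1
1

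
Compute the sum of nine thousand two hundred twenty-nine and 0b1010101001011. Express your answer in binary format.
Convert nine thousand two hundred twenty-nine (English words) → 9×1000 + 2×100 + 29 = 9229 (decimal)
Convert 0b1010101001011 (binary) → 4096 + 1024 + 256 + 64 + 8 + 2 + 1 = 5451 (decimal)
Compute 9229 + 5451 = 14680
Convert 14680 (decimal) → 14680 = 8192 + 4096 + 2048 + 256 + 64 + 16 + 8 → 0b11100101011000 (binary)
0b11100101011000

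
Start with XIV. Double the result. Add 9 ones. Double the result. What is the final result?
Convert XIV (Roman numeral) → 10 + 4 = 14 (decimal)
Start: 14
14 × 2 = 28
Convert 9 ones (place-value notation) → 9 (decimal)
28 + 9 = 37
37 × 2 = 74
74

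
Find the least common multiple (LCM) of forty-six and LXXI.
Convert forty-six (English words) → 46 (decimal)
Convert LXXI (Roman numeral) → 50 + 10 + 10 + 1 = 71 (decimal)
Compute lcm(46, 71) = 3266
3266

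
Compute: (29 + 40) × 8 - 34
Parentheses first: 29 + 40 = 69
Multiply: 69 × 8 = 552
Subtract: 552 - 34 = 518
518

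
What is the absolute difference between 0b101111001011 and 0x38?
Convert 0b101111001011 (binary) → 2048 + 512 + 256 + 128 + 64 + 8 + 2 + 1 = 3019 (decimal)
Convert 0x38 (hexadecimal) → 3×16 + 8 = 56 (decimal)
Compute |3019 - 56| = 2963
2963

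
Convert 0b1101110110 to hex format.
Convert 0b1101110110 (binary) → 512 + 256 + 64 + 32 + 16 + 4 + 2 = 886 (decimal)
Convert 886 (decimal) → 886 = 3×256 + 7×16 + 6 → 0x376 (hexadecimal)
0x376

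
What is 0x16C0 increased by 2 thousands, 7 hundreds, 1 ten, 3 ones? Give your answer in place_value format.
Convert 0x16C0 (hexadecimal) → 1×4096 + 6×256 + 12×16 = 5824 (decimal)
Convert 2 thousands, 7 hundreds, 1 ten, 3 ones (place-value notation) → 2×1000 + 7×100 + 1×10 + 3 = 2713 (decimal)
Compute 5824 + 2713 = 8537
Convert 8537 (decimal) → 8537 = 8×1000 + 5×100 + 3×10 + 7 → 8 thousands, 5 hundreds, 3 tens, 7 ones (place-value notation)
8 thousands, 5 hundreds, 3 tens, 7 ones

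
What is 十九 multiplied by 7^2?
Convert 十九 (Chinese numeral) → 1×10 + 9 = 19 (decimal)
Convert 7^2 (power) → 49 (decimal)
Compute 19 × 49 = 931
931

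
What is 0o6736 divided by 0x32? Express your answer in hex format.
Convert 0o6736 (octal) → 6×512 + 7×64 + 3×8 + 6 = 3550 (decimal)
Convert 0x32 (hexadecimal) → 3×16 + 2 = 50 (decimal)
Compute 3550 ÷ 50 = 71
Convert 71 (decimal) → 71 = 4×16 + 7 → 0x47 (hexadecimal)
0x47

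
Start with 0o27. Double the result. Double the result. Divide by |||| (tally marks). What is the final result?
Convert 0o27 (octal) → 2×8 + 7 = 23 (decimal)
Start: 23
23 × 2 = 46
46 × 2 = 92
Convert |||| (tally marks) → 4 (decimal)
92 ÷ 4 = 23
23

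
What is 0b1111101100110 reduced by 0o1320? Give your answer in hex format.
Convert 0b1111101100110 (binary) → 4096 + 2048 + 1024 + 512 + 256 + 64 + 32 + 4 + 2 = 8038 (decimal)
Convert 0o1320 (octal) → 1×512 + 3×64 + 2×8 = 720 (decimal)
Compute 8038 - 720 = 7318
Convert 7318 (decimal) → 7318 = 1×4096 + 12×256 + 9×16 + 6 → 0x1C96 (hexadecimal)
0x1C96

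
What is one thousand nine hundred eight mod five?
Convert one thousand nine hundred eight (English words) → 1×1000 + 9×100 + 8 = 1908 (decimal)
Convert five (English words) → 5 (decimal)
Compute 1908 mod 5 = 3
3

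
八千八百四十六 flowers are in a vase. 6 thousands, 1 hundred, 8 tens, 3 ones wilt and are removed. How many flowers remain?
Convert 八千八百四十六 (Chinese numeral) → 8×1000 + 8×100 + 4×10 + 6 = 8846 (decimal)
Convert 6 thousands, 1 hundred, 8 tens, 3 ones (place-value notation) → 6×1000 + 1×100 + 8×10 + 3 = 6183 (decimal)
Compute 8846 - 6183 = 2663
2663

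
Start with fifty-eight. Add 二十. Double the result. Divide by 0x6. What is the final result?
Convert fifty-eight (English words) → 58 (decimal)
Start: 58
Convert 二十 (Chinese numeral) → 2×10 = 20 (decimal)
58 + 20 = 78
78 × 2 = 156
Convert 0x6 (hexadecimal) → 6 (decimal)
156 ÷ 6 = 26
26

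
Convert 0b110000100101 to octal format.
Convert 0b110000100101 (binary) → 2048 + 1024 + 32 + 4 + 1 = 3109 (decimal)
Convert 3109 (decimal) → 3109 = 6×512 + 4×8 + 5 → 0o6045 (octal)
0o6045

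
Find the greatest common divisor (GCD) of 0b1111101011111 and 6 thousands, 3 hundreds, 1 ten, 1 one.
Convert 0b1111101011111 (binary) → 4096 + 2048 + 1024 + 512 + 256 + 64 + 16 + 8 + 4 + 2 + 1 = 8031 (decimal)
Convert 6 thousands, 3 hundreds, 1 ten, 1 one (place-value notation) → 6×1000 + 3×100 + 1×10 + 1 = 6311 (decimal)
Compute gcd(8031, 6311) = 1
1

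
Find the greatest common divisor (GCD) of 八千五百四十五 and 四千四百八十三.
Convert 八千五百四十五 (Chinese numeral) → 8×1000 + 5×100 + 4×10 + 5 = 8545 (decimal)
Convert 四千四百八十三 (Chinese numeral) → 4×1000 + 4×100 + 8×10 + 3 = 4483 (decimal)
Compute gcd(8545, 4483) = 1
1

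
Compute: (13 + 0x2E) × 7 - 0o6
Convert 0x2E (hexadecimal) → 2×16 + 14 = 46 (decimal)
Convert 0o6 (octal) → 6 (decimal)
Expression in decimal: (13 + 46) × 7 - 6
Parentheses first: 13 + 46 = 59
Multiply: 59 × 7 = 413
Subtract: 413 - 6 = 407
407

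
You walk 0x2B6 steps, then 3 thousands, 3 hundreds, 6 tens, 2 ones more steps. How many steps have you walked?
Convert 0x2B6 (hexadecimal) → 2×256 + 11×16 + 6 = 694 (decimal)
Convert 3 thousands, 3 hundreds, 6 tens, 2 ones (place-value notation) → 3×1000 + 3×100 + 6×10 + 2 = 3362 (decimal)
Compute 694 + 3362 = 4056
4056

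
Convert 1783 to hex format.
Convert 1783 (decimal) → 1783 = 6×256 + 15×16 + 7 → 0x6F7 (hexadecimal)
0x6F7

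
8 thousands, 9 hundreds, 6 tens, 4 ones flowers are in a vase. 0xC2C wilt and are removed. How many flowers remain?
Convert 8 thousands, 9 hundreds, 6 tens, 4 ones (place-value notation) → 8×1000 + 9×100 + 6×10 + 4 = 8964 (decimal)
Convert 0xC2C (hexadecimal) → 12×256 + 2×16 + 12 = 3116 (decimal)
Compute 8964 - 3116 = 5848
5848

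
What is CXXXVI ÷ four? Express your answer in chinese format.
Convert CXXXVI (Roman numeral) → 100 + 10 + 10 + 10 + 5 + 1 = 136 (decimal)
Convert four (English words) → 4 (decimal)
Compute 136 ÷ 4 = 34
Convert 34 (decimal) → 34 = 3×10 + 4 → 三十四 (Chinese numeral)
三十四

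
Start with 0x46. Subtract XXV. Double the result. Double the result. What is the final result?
Convert 0x46 (hexadecimal) → 4×16 + 6 = 70 (decimal)
Start: 70
Convert XXV (Roman numeral) → 10 + 10 + 5 = 25 (decimal)
70 - 25 = 45
45 × 2 = 90
90 × 2 = 180
180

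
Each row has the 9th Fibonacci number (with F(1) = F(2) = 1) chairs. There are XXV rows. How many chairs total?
Convert the 9th Fibonacci number (with F(1) = F(2) = 1) (Fibonacci index) → 1, 1, 2, 3, 5, 8, 13, 21, 34 → 34 (decimal)
Convert XXV (Roman numeral) → 10 + 10 + 5 = 25 (decimal)
Compute 34 × 25 = 850
850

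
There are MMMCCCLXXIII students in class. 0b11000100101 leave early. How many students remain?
Convert MMMCCCLXXIII (Roman numeral) → 1000 + 1000 + 1000 + 100 + 100 + 100 + 50 + 10 + 10 + 1 + 1 + 1 = 3373 (decimal)
Convert 0b11000100101 (binary) → 1024 + 512 + 32 + 4 + 1 = 1573 (decimal)
Compute 3373 - 1573 = 1800
1800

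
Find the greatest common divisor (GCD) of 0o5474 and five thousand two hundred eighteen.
Convert 0o5474 (octal) → 5×512 + 4×64 + 7×8 + 4 = 2876 (decimal)
Convert five thousand two hundred eighteen (English words) → 5×1000 + 2×100 + 18 = 5218 (decimal)
Compute gcd(2876, 5218) = 2
2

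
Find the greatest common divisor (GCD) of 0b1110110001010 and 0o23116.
Convert 0b1110110001010 (binary) → 4096 + 2048 + 1024 + 256 + 128 + 8 + 2 = 7562 (decimal)
Convert 0o23116 (octal) → 2×4096 + 3×512 + 1×64 + 1×8 + 6 = 9806 (decimal)
Compute gcd(7562, 9806) = 2
2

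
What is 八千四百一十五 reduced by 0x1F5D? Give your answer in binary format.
Convert 八千四百一十五 (Chinese numeral) → 8×1000 + 4×100 + 1×10 + 5 = 8415 (decimal)
Convert 0x1F5D (hexadecimal) → 1×4096 + 15×256 + 5×16 + 13 = 8029 (decimal)
Compute 8415 - 8029 = 386
Convert 386 (decimal) → 386 = 256 + 128 + 2 → 0b110000010 (binary)
0b110000010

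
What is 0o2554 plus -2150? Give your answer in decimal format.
Convert 0o2554 (octal) → 2×512 + 5×64 + 5×8 + 4 = 1388 (decimal)
Compute 1388 + -2150 = -762
-762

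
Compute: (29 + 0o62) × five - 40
Convert 0o62 (octal) → 6×8 + 2 = 50 (decimal)
Convert five (English words) → 5 (decimal)
Expression in decimal: (29 + 50) × 5 - 40
Parentheses first: 29 + 50 = 79
Multiply: 79 × 5 = 395
Subtract: 395 - 40 = 355
355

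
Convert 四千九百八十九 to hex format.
Convert 四千九百八十九 (Chinese numeral) → 4×1000 + 9×100 + 8×10 + 9 = 4989 (decimal)
Convert 4989 (decimal) → 4989 = 1×4096 + 3×256 + 7×16 + 13 → 0x137D (hexadecimal)
0x137D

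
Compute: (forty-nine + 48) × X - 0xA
Convert forty-nine (English words) → 49 (decimal)
Convert X (Roman numeral) → 10 (decimal)
Convert 0xA (hexadecimal) → 10 (decimal)
Expression in decimal: (49 + 48) × 10 - 10
Parentheses first: 49 + 48 = 97
Multiply: 97 × 10 = 970
Subtract: 970 - 10 = 960
960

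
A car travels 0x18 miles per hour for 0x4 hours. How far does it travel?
Convert 0x18 (hexadecimal) → 1×16 + 8 = 24 (decimal)
Convert 0x4 (hexadecimal) → 4 (decimal)
Compute 24 × 4 = 96
96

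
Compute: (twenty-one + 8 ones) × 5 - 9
Convert twenty-one (English words) → 21 (decimal)
Convert 8 ones (place-value notation) → 8 (decimal)
Expression in decimal: (21 + 8) × 5 - 9
Parentheses first: 21 + 8 = 29
Multiply: 29 × 5 = 145
Subtract: 145 - 9 = 136
136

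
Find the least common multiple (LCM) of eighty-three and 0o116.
Convert eighty-three (English words) → 83 (decimal)
Convert 0o116 (octal) → 1×64 + 1×8 + 6 = 78 (decimal)
Compute lcm(83, 78) = 6474
6474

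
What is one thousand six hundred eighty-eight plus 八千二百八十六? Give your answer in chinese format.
Convert one thousand six hundred eighty-eight (English words) → 1×1000 + 6×100 + 88 = 1688 (decimal)
Convert 八千二百八十六 (Chinese numeral) → 8×1000 + 2×100 + 8×10 + 6 = 8286 (decimal)
Compute 1688 + 8286 = 9974
Convert 9974 (decimal) → 9974 = 9×1000 + 9×100 + 7×10 + 4 → 九千九百七十四 (Chinese numeral)
九千九百七十四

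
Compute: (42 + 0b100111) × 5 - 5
Convert 0b100111 (binary) → 32 + 4 + 2 + 1 = 39 (decimal)
Expression in decimal: (42 + 39) × 5 - 5
Parentheses first: 42 + 39 = 81
Multiply: 81 × 5 = 405
Subtract: 405 - 5 = 400
400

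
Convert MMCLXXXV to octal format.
Convert MMCLXXXV (Roman numeral) → 1000 + 1000 + 100 + 50 + 10 + 10 + 10 + 5 = 2185 (decimal)
Convert 2185 (decimal) → 2185 = 4×512 + 2×64 + 1×8 + 1 → 0o4211 (octal)
0o4211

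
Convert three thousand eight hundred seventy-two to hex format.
Convert three thousand eight hundred seventy-two (English words) → 3×1000 + 8×100 + 72 = 3872 (decimal)
Convert 3872 (decimal) → 3872 = 15×256 + 2×16 → 0xF20 (hexadecimal)
0xF20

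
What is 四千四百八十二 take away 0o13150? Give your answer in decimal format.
Convert 四千四百八十二 (Chinese numeral) → 4×1000 + 4×100 + 8×10 + 2 = 4482 (decimal)
Convert 0o13150 (octal) → 1×4096 + 3×512 + 1×64 + 5×8 = 5736 (decimal)
Compute 4482 - 5736 = -1254
-1254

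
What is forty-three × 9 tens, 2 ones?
Convert forty-three (English words) → 43 (decimal)
Convert 9 tens, 2 ones (place-value notation) → 9×10 + 2 = 92 (decimal)
Compute 43 × 92 = 3956
3956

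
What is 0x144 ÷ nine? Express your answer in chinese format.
Convert 0x144 (hexadecimal) → 1×256 + 4×16 + 4 = 324 (decimal)
Convert nine (English words) → 9 (decimal)
Compute 324 ÷ 9 = 36
Convert 36 (decimal) → 36 = 3×10 + 6 → 三十六 (Chinese numeral)
三十六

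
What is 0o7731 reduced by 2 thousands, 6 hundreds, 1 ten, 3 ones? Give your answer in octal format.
Convert 0o7731 (octal) → 7×512 + 7×64 + 3×8 + 1 = 4057 (decimal)
Convert 2 thousands, 6 hundreds, 1 ten, 3 ones (place-value notation) → 2×1000 + 6×100 + 1×10 + 3 = 2613 (decimal)
Compute 4057 - 2613 = 1444
Convert 1444 (decimal) → 1444 = 2×512 + 6×64 + 4×8 + 4 → 0o2644 (octal)
0o2644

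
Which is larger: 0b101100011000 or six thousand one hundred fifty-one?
Convert 0b101100011000 (binary) → 2048 + 512 + 256 + 16 + 8 = 2840 (decimal)
Convert six thousand one hundred fifty-one (English words) → 6×1000 + 1×100 + 51 = 6151 (decimal)
Compare 2840 vs 6151: larger = 6151
6151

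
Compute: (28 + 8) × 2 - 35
Parentheses first: 28 + 8 = 36
Multiply: 36 × 2 = 72
Subtract: 72 - 35 = 37
37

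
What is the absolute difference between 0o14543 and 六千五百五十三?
Convert 0o14543 (octal) → 1×4096 + 4×512 + 5×64 + 4×8 + 3 = 6499 (decimal)
Convert 六千五百五十三 (Chinese numeral) → 6×1000 + 5×100 + 5×10 + 3 = 6553 (decimal)
Compute |6499 - 6553| = 54
54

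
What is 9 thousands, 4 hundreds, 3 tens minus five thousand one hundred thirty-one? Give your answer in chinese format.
Convert 9 thousands, 4 hundreds, 3 tens (place-value notation) → 9×1000 + 4×100 + 3×10 = 9430 (decimal)
Convert five thousand one hundred thirty-one (English words) → 5×1000 + 1×100 + 31 = 5131 (decimal)
Compute 9430 - 5131 = 4299
Convert 4299 (decimal) → 4299 = 4×1000 + 2×100 + 9×10 + 9 → 四千二百九十九 (Chinese numeral)
四千二百九十九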